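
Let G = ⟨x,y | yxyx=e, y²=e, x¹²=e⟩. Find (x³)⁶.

Compute successive powers of (x³), reducing at each step:
  (x³)²: (x³) · x³ = x⁶
  (x³)³: (x⁶) · x³ = x⁹
  (x³)⁴: (x⁹) · x³ = e
  (x³)⁵: e · x³ = x³
  (x³)⁶: (x³) · x³ = x⁶

Answer: x⁶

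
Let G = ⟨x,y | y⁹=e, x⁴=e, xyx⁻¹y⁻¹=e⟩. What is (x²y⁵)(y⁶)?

Compute (x²y⁵) · (y⁶) by multiplying left to right and reducing via the relations at each step:
  (x²y⁵) · y⁶ = x²y²

Answer: x²y²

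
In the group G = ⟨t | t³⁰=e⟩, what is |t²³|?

Compute successive powers until reaching e:
  (t²³)¹ = t²³, (t²³)² = t¹⁶, (t²³)³ = t⁹, (t²³)⁴ = t², (t²³)⁵ = t²⁵, (t²³)⁶ = t¹⁸, (t²³)⁷ = t¹¹, (t²³)⁸ = t⁴, (t²³)⁹ = t²⁷, (t²³)¹⁰ = t²⁰, (t²³)¹¹ = t¹³, (t²³)¹² = t⁶, (t²³)¹³ = t²⁹, (t²³)¹⁴ = t²², (t²³)¹⁵ = t¹⁵, (t²³)¹⁶ = t⁸, (t²³)¹⁷ = t, (t²³)¹⁸ = t²⁴, (t²³)¹⁹ = t¹⁷, (t²³)²⁰ = t¹⁰, (t²³)²¹ = t³, (t²³)²² = t²⁶, (t²³)²³ = t¹⁹, (t²³)²⁴ = t¹², (t²³)²⁵ = t⁵, (t²³)²⁶ = t²⁸, (t²³)²⁷ = t²¹, (t²³)²⁸ = t¹⁴, (t²³)²⁹ = t⁷, (t²³)³⁰ = e.
The smallest positive k with (t²³)ᵏ = e is 30.

Answer: 30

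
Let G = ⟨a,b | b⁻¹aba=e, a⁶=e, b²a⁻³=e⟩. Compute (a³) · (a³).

Compute (a³) · (a³) by multiplying left to right and reducing via the relations at each step:
  (a³) · a³ = e

Answer: e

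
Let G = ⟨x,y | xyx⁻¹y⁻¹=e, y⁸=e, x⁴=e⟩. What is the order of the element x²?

Compute successive powers until reaching e:
  (x²)¹ = x², (x²)² = e.
The smallest positive k with (x²)ᵏ = e is 2.

Answer: 2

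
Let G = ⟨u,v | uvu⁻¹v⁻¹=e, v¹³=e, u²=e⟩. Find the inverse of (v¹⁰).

The order of (v¹⁰) is 13 (smallest k with (v¹⁰)ᵏ = e), so (v¹⁰)⁻¹ = (v¹⁰)¹² = v³.
Check: (v¹⁰) · (v³) → (v¹⁰) · v³ = e, giving e as required.

Answer: v³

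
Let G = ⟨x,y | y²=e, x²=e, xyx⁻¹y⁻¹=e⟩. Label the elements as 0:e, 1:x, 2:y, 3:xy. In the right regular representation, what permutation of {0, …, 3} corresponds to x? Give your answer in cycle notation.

(0 1)(2 3)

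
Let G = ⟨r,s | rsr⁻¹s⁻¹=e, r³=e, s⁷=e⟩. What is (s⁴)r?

Compute (s⁴) · r by multiplying left to right and reducing via the relations at each step:
  (s⁴) · r = rs⁴

Answer: rs⁴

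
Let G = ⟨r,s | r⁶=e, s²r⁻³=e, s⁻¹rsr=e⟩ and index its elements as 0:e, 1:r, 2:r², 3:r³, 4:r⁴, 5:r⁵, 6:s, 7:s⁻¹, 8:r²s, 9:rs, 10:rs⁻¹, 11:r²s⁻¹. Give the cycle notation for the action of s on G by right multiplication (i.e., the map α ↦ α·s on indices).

(0 6 3 7)(1 9 4 10)(2 8 5 11)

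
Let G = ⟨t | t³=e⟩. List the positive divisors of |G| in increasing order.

|G| = 3 = 3. By Lagrange's theorem the order of any subgroup divides 3; the divisors of 3 are 1, 3.

Answer: 1, 3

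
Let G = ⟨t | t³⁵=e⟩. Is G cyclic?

|G| = 35. The element t has order 35 (its powers give 35 distinct elements), so ⟨t⟩ = G and G is cyclic.

Answer: Yes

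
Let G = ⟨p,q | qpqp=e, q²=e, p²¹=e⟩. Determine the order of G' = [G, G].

G' = [G, G] is generated by all commutators. The generator-pair commutators are: [p, q] = p².
The subgroup they normally generate is {e, p, p², p³, p⁴, p⁵, p⁶, p⁷, p⁸, p⁹, p¹⁰, p¹¹, p¹², p¹³, p¹⁴, p¹⁵, p¹⁶, p¹⁷, p¹⁸, p¹⁹, p²⁰}, of order 21.
Check: |G/G'| = 42/21 = 2 is the order of the abelianisation.

Answer: 21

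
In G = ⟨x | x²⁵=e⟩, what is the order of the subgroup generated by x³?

|⟨x³⟩| equals the order of x³. Compute successive powers until reaching e:
  (x³)¹ = x³, (x³)² = x⁶, (x³)³ = x⁹, (x³)⁴ = x¹², (x³)⁵ = x¹⁵, (x³)⁶ = x¹⁸, (x³)⁷ = x²¹, (x³)⁸ = x²⁴, (x³)⁹ = x², (x³)¹⁰ = x⁵, (x³)¹¹ = x⁸, (x³)¹² = x¹¹, (x³)¹³ = x¹⁴, (x³)¹⁴ = x¹⁷, (x³)¹⁵ = x²⁰, (x³)¹⁶ = x²³, (x³)¹⁷ = x, (x³)¹⁸ = x⁴, (x³)¹⁹ = x⁷, (x³)²⁰ = x¹⁰, (x³)²¹ = x¹³, (x³)²² = x¹⁶, (x³)²³ = x¹⁹, (x³)²⁴ = x²², (x³)²⁵ = e.
The smallest positive k with (x³)ᵏ = e is 25, so |⟨x³⟩| = 25.

Answer: 25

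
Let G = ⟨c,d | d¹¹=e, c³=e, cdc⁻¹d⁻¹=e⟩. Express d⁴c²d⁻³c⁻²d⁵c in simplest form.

Multiply left to right, reducing at each step:
  (d⁴) · c² = c²d⁴
  (c²d⁴) · d⁻³ = c²d
  (c²d) · c⁻² = d
  d · d⁵ = d⁶
  (d⁶) · c = cd⁶

Answer: cd⁶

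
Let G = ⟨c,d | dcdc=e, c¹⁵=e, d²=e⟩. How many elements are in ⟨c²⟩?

|⟨c²⟩| equals the order of c². Compute successive powers until reaching e:
  (c²)¹ = c², (c²)² = c⁴, (c²)³ = c⁶, (c²)⁴ = c⁸, (c²)⁵ = c¹⁰, (c²)⁶ = c¹², (c²)⁷ = c¹⁴, (c²)⁸ = c, (c²)⁹ = c³, (c²)¹⁰ = c⁵, (c²)¹¹ = c⁷, (c²)¹² = c⁹, (c²)¹³ = c¹¹, (c²)¹⁴ = c¹³, (c²)¹⁵ = e.
The smallest positive k with (c²)ᵏ = e is 15, so |⟨c²⟩| = 15.

Answer: 15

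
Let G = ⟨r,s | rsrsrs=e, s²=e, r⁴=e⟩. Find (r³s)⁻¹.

The order of (r³s) is 3 (smallest k with (r³s)ᵏ = e), so (r³s)⁻¹ = (r³s)² = sr.
Check: (r³s) · (sr) → (r³s) · s = r³;   (r³) · r = e, giving e as required.

Answer: sr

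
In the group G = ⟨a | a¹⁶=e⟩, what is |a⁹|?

Compute successive powers until reaching e:
  (a⁹)¹ = a⁹, (a⁹)² = a², (a⁹)³ = a¹¹, (a⁹)⁴ = a⁴, (a⁹)⁵ = a¹³, (a⁹)⁶ = a⁶, (a⁹)⁷ = a¹⁵, (a⁹)⁸ = a⁸, (a⁹)⁹ = a, (a⁹)¹⁰ = a¹⁰, (a⁹)¹¹ = a³, (a⁹)¹² = a¹², (a⁹)¹³ = a⁵, (a⁹)¹⁴ = a¹⁴, (a⁹)¹⁵ = a⁷, (a⁹)¹⁶ = e.
The smallest positive k with (a⁹)ᵏ = e is 16.

Answer: 16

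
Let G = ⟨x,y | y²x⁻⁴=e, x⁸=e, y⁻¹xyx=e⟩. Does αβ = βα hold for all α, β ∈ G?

x·y = xy but y·x = x³y⁻¹, so x·y ≠ y·x and G is not abelian.

Answer: No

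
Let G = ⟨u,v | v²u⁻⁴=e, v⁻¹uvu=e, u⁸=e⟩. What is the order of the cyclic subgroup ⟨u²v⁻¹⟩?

|⟨u²v⁻¹⟩| equals the order of u²v⁻¹. Compute successive powers until reaching e:
  (u²v⁻¹)¹ = u²v⁻¹, (u²v⁻¹)² = u⁴, (u²v⁻¹)³ = u²v, (u²v⁻¹)⁴ = e.
The smallest positive k with (u²v⁻¹)ᵏ = e is 4, so |⟨u²v⁻¹⟩| = 4.

Answer: 4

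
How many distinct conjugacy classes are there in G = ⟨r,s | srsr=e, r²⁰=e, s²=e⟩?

The conjugacy classes (representative and size) are:
  [e] (size 1), [r] (size 2), [r¹⁸] (size 2), [r³] (size 2), [r⁴] (size 2), [r¹⁵] (size 2), [r¹⁴] (size 2), [r⁷] (size 2), [r¹²] (size 2), [r¹¹] (size 2), [r¹⁰] (size 1), [r¹⁸s] (size 10), [r⁵s] (size 10).
Class equation: 1 + 2 + 2 + 2 + 2 + 2 + 2 + 2 + 2 + 2 + 1 + 10 + 10 = 40 = |G|. So G has 13 conjugacy classes.

Answer: 13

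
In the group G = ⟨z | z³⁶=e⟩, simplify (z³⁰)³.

Compute successive powers of (z³⁰), reducing at each step:
  (z³⁰)²: (z³⁰) · z³⁰ = z²⁴
  (z³⁰)³: (z²⁴) · z³⁰ = z¹⁸

Answer: z¹⁸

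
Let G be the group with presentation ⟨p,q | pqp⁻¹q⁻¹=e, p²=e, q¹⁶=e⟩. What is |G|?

Enumerate words in the generators, reducing via the relations: the distinct elements are
  {e, p, q, pq, q², q³, q⁴, q⁵, q⁶, q⁷, q⁸, q⁹, pq², pq³, pq⁴, pq⁵, pq⁶, pq⁷, pq⁸, pq⁹, q¹², q¹³, q¹¹, q¹⁰, q¹⁴, q¹⁵, pq¹², pq¹³, pq¹¹, pq¹⁰, pq¹⁴, pq¹⁵}.
No further products give new elements, so |G| = 32.

Answer: 32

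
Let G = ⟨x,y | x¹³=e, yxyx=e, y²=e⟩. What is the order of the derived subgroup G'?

G' = [G, G] is generated by all commutators. The generator-pair commutators are: [x, y] = x².
The subgroup they normally generate is {e, x, x², x³, x⁴, x⁵, x⁶, x⁷, x⁸, x⁹, x¹⁰, x¹¹, x¹²}, of order 13.
Check: |G/G'| = 26/13 = 2 is the order of the abelianisation.

Answer: 13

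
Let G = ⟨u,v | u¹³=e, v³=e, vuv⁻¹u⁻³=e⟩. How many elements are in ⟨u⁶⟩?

|⟨u⁶⟩| equals the order of u⁶. Compute successive powers until reaching e:
  (u⁶)¹ = u⁶, (u⁶)² = u¹², (u⁶)³ = u⁵, (u⁶)⁴ = u¹¹, (u⁶)⁵ = u⁴, (u⁶)⁶ = u¹⁰, (u⁶)⁷ = u³, (u⁶)⁸ = u⁹, (u⁶)⁹ = u², (u⁶)¹⁰ = u⁸, (u⁶)¹¹ = u, (u⁶)¹² = u⁷, (u⁶)¹³ = e.
The smallest positive k with (u⁶)ᵏ = e is 13, so |⟨u⁶⟩| = 13.

Answer: 13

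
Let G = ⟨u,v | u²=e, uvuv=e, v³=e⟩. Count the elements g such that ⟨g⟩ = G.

⟨g⟩ = G would require ord(g) = |G| = 6, but the maximum element order in G is 3 < 6. So G is not cyclic and no single element generates it: the count is 0.

Answer: 0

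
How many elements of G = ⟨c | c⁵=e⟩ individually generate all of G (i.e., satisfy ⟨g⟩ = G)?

G is cyclic of order 5. An element generates G iff its order is 5, and a cyclic group of order 5 has exactly φ(5) = 4 such elements.

Answer: 4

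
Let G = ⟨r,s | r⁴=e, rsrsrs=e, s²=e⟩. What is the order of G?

Enumerate words in the generators, reducing via the relations: the distinct elements are
  {e, r, s, rs, r², r³, sr, rsr, r²s, r³s, sr², sr³, rsr², rsr³, r²sr, r³sr, sr²s, rsr²s, r²sr², r²sr³, r³sr², r³sr³, r²sr²s, r³sr²s}.
No further products give new elements, so |G| = 24.

Answer: 24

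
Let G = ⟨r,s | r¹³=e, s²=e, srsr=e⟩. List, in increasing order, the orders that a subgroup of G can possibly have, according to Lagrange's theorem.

|G| = 26 = 2 · 13. By Lagrange's theorem the order of any subgroup divides 26; the divisors of 26 are 1, 2, 13, 26.

Answer: 1, 2, 13, 26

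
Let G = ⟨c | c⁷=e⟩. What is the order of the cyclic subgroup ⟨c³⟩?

|⟨c³⟩| equals the order of c³. Compute successive powers until reaching e:
  (c³)¹ = c³, (c³)² = c⁶, (c³)³ = c², (c³)⁴ = c⁵, (c³)⁵ = c, (c³)⁶ = c⁴, (c³)⁷ = e.
The smallest positive k with (c³)ᵏ = e is 7, so |⟨c³⟩| = 7.

Answer: 7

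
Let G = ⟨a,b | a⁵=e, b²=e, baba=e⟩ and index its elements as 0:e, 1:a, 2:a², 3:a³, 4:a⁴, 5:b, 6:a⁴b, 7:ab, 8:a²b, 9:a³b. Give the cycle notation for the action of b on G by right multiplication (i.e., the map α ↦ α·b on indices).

(0 5)(1 7)(2 8)(3 9)(4 6)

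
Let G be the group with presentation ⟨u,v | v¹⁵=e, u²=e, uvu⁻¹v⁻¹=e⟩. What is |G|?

Enumerate words in the generators, reducing via the relations: the distinct elements are
  {e, u, v, uv, v², v³, v⁴, v⁵, v⁶, v⁷, v⁸, v⁹, uv², uv³, uv⁴, uv⁵, uv⁶, uv⁷, uv⁸, uv⁹, v¹², v¹³, v¹¹, v¹⁰, v¹⁴, uv¹², uv¹³, uv¹¹, uv¹⁰, uv¹⁴}.
No further products give new elements, so |G| = 30.

Answer: 30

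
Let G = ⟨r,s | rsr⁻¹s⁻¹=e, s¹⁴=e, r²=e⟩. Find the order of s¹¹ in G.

Compute successive powers until reaching e:
  (s¹¹)¹ = s¹¹, (s¹¹)² = s⁸, (s¹¹)³ = s⁵, (s¹¹)⁴ = s², (s¹¹)⁵ = s¹³, (s¹¹)⁶ = s¹⁰, (s¹¹)⁷ = s⁷, (s¹¹)⁸ = s⁴, (s¹¹)⁹ = s, (s¹¹)¹⁰ = s¹², (s¹¹)¹¹ = s⁹, (s¹¹)¹² = s⁶, (s¹¹)¹³ = s³, (s¹¹)¹⁴ = e.
The smallest positive k with (s¹¹)ᵏ = e is 14.

Answer: 14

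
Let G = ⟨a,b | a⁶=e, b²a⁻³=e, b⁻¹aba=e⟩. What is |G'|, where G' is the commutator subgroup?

G' = [G, G] is generated by all commutators. The generator-pair commutators are: [a, b] = a².
The subgroup they normally generate is {e, a², a⁴}, of order 3.
Check: |G/G'| = 12/3 = 4 is the order of the abelianisation.

Answer: 3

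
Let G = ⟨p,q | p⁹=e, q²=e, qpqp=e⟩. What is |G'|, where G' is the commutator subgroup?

G' = [G, G] is generated by all commutators. The generator-pair commutators are: [p, q] = p².
The subgroup they normally generate is {e, p, p², p³, p⁴, p⁵, p⁶, p⁷, p⁸}, of order 9.
Check: |G/G'| = 18/9 = 2 is the order of the abelianisation.

Answer: 9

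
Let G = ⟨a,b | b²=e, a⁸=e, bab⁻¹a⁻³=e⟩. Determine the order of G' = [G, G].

G' = [G, G] is generated by all commutators. The generator-pair commutators are: [a, b] = a⁶.
The subgroup they normally generate is {e, a², a⁴, a⁶}, of order 4.
Check: |G/G'| = 16/4 = 4 is the order of the abelianisation.

Answer: 4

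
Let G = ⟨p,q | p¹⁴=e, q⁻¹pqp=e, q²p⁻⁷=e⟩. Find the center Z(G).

An element z ∈ Z(G) iff z commutes with every generator.
For example p⁷ is central: (p⁷)·p = p⁸ = p·(p⁷); (p⁷)·q = q⁻¹ = q·(p⁷).
Whereas p ∉ Z(G) since p·q = pq ≠ p⁶q⁻¹ = q·p.
Checking each of the 28 elements this way gives Z(G) = {e, p⁷}, of order 2.

Answer: {e, p⁷}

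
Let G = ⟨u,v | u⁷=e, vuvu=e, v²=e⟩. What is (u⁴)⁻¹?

The order of (u⁴) is 7 (smallest k with (u⁴)ᵏ = e), so (u⁴)⁻¹ = (u⁴)⁶ = u³.
Check: (u⁴) · (u³) → (u⁴) · u³ = e, giving e as required.

Answer: u³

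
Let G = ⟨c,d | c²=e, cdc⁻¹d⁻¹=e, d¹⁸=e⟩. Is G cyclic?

|G| = 36, but the maximum element order in G is 18 < 36. No single element generates all of G, so G is not cyclic.

Answer: No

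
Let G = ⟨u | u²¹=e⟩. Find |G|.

G is generated by a single element, so G is cyclic. The relator gives u²¹ = e and no smaller power is forced to be e, so the 21 powers {e, u, u², u³, u⁴, u⁵, u⁶, u⁷, u⁸, u⁹, u²⁰, u¹², u¹³, u¹¹, u¹⁰, u¹⁴, u¹⁵, u¹⁶, u¹⁷, u¹⁸, u¹⁹} are distinct. Hence |G| = 21.

Answer: 21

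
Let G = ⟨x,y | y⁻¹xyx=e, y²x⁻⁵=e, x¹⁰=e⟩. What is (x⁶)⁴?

Compute successive powers of (x⁶), reducing at each step:
  (x⁶)²: (x⁶) · x⁶ = x²
  (x⁶)³: (x²) · x⁶ = x⁸
  (x⁶)⁴: (x⁸) · x⁶ = x⁴

Answer: x⁴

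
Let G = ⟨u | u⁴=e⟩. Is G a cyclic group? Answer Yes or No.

|G| = 4. The element u has order 4 (its powers give 4 distinct elements), so ⟨u⟩ = G and G is cyclic.

Answer: Yes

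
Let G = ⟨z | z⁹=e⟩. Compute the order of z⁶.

Compute successive powers until reaching e:
  (z⁶)¹ = z⁶, (z⁶)² = z³, (z⁶)³ = e.
The smallest positive k with (z⁶)ᵏ = e is 3.

Answer: 3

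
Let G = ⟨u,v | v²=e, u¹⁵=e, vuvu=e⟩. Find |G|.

Enumerate words in the generators, reducing via the relations: the distinct elements are
  {e, u, v, uv, u², u³, u⁴, u⁵, u⁶, u⁷, u⁸, u⁹, u²v, u³v, u¹², u¹³, u¹¹, u¹⁰, u¹⁴, u⁴v, u⁵v, u⁶v, u⁷v, u⁸v, u⁹v, u¹²v, u¹³v, u¹¹v, u¹⁰v, u¹⁴v}.
No further products give new elements, so |G| = 30.

Answer: 30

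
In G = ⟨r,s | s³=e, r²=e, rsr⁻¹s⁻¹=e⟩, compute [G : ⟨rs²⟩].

First find ord(rs²) by computing successive powers:
  (rs²)¹ = rs², (rs²)² = s, (rs²)³ = r, (rs²)⁴ = s², (rs²)⁵ = rs, (rs²)⁶ = e.
So |⟨rs²⟩| = ord(rs²) = 6. With |G| = 6, by Lagrange [G : ⟨rs²⟩] = 6/6 = 1.

Answer: 1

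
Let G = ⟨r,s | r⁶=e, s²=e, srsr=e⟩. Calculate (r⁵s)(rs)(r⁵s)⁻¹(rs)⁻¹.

[(r⁵s), (rs)] = (r⁵s)·(rs)·(r⁵s)⁻¹·(rs)⁻¹.
  (r⁵s) · (rs) = r⁴
  (r⁴) · (r⁵s) = r³s
  (r³s) · (rs) = r²

Answer: r²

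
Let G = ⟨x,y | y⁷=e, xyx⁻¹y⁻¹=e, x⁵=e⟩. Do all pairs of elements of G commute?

Each pair of generators commutes: x·y = xy = y·x. Since the generators pairwise commute, every element of G commutes with every other, so G is abelian.

Answer: Yes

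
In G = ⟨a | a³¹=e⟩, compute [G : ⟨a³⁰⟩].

First find ord(a³⁰) by computing successive powers:
  (a³⁰)¹ = a³⁰, (a³⁰)² = a²⁹, (a³⁰)³ = a²⁸, (a³⁰)⁴ = a²⁷, (a³⁰)⁵ = a²⁶, (a³⁰)⁶ = a²⁵, (a³⁰)⁷ = a²⁴, (a³⁰)⁸ = a²³, (a³⁰)⁹ = a²², (a³⁰)¹⁰ = a²¹, (a³⁰)¹¹ = a²⁰, (a³⁰)¹² = a¹⁹, (a³⁰)¹³ = a¹⁸, (a³⁰)¹⁴ = a¹⁷, (a³⁰)¹⁵ = a¹⁶, (a³⁰)¹⁶ = a¹⁵, (a³⁰)¹⁷ = a¹⁴, (a³⁰)¹⁸ = a¹³, (a³⁰)¹⁹ = a¹², (a³⁰)²⁰ = a¹¹, (a³⁰)²¹ = a¹⁰, (a³⁰)²² = a⁹, (a³⁰)²³ = a⁸, (a³⁰)²⁴ = a⁷, (a³⁰)²⁵ = a⁶, (a³⁰)²⁶ = a⁵, (a³⁰)²⁷ = a⁴, (a³⁰)²⁸ = a³, (a³⁰)²⁹ = a², (a³⁰)³⁰ = a, (a³⁰)³¹ = e.
So |⟨a³⁰⟩| = ord(a³⁰) = 31. With |G| = 31, by Lagrange [G : ⟨a³⁰⟩] = 31/31 = 1.

Answer: 1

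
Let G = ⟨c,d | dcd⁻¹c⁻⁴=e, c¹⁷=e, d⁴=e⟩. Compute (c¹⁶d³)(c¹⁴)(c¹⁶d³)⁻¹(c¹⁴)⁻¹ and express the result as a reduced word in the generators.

[(c¹⁶d³), (c¹⁴)] = (c¹⁶d³)·(c¹⁴)·(c¹⁶d³)⁻¹·(c¹⁴)⁻¹.
  (c¹⁶d³) · (c¹⁴) = c¹¹d³
  (c¹¹d³) · (c⁴d) = c¹²
  (c¹²) · (c³) = c¹⁵

Answer: c¹⁵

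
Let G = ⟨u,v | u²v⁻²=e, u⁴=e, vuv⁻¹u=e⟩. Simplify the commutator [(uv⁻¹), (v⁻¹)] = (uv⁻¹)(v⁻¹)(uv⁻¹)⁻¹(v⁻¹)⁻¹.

[(uv⁻¹), (v⁻¹)] = (uv⁻¹)·(v⁻¹)·(uv⁻¹)⁻¹·(v⁻¹)⁻¹.
  (uv⁻¹) · (v⁻¹) = u³
  (u³) · (uv) = v
  v · v = u²

Answer: u²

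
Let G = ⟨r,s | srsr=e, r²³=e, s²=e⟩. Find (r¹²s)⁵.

Compute successive powers of (r¹²s), reducing at each step:
  (r¹²s)²: (r¹²s) · r¹² = s;   s · s = e
  (r¹²s)³: e · r¹² = r¹²;   (r¹²) · s = r¹²s
  (r¹²s)⁴: (r¹²s) · r¹² = s;   s · s = e
  (r¹²s)⁵: e · r¹² = r¹²;   (r¹²) · s = r¹²s

Answer: r¹²s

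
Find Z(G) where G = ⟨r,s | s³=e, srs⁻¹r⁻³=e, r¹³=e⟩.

An element z ∈ Z(G) iff z commutes with every generator.
For example e is central: e·r = r = r·e; e·s = s = s·e.
Whereas r ∉ Z(G) since r·s = rs ≠ r³s = s·r.
Checking each of the 39 elements this way gives Z(G) = {e}, of order 1.

Answer: {e}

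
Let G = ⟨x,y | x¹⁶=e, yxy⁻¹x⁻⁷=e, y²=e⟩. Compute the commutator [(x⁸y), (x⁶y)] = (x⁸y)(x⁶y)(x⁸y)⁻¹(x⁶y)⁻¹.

[(x⁸y), (x⁶y)] = (x⁸y)·(x⁶y)·(x⁸y)⁻¹·(x⁶y)⁻¹.
  (x⁸y) · (x⁶y) = x²
  (x²) · (x⁸y) = x¹⁰y
  (x¹⁰y) · (x⁶y) = x⁴

Answer: x⁴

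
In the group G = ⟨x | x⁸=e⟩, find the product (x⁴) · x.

Compute (x⁴) · x by multiplying left to right and reducing via the relations at each step:
  (x⁴) · x = x⁵

Answer: x⁵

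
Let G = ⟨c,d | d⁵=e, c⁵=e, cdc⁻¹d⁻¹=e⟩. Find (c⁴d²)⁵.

Compute successive powers of (c⁴d²), reducing at each step:
  (c⁴d²)²: (c⁴d²) · c⁴ = c³d²;   (c³d²) · d² = c³d⁴
  (c⁴d²)³: (c³d⁴) · c⁴ = c²d⁴;   (c²d⁴) · d² = c²d
  (c⁴d²)⁴: (c²d) · c⁴ = cd;   (cd) · d² = cd³
  (c⁴d²)⁵: (cd³) · c⁴ = d³;   (d³) · d² = e

Answer: e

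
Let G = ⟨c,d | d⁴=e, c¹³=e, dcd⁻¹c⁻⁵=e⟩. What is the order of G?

Enumerate words in the generators, reducing via the relations: the distinct elements are
  {c, d, e, cd, c², c³, c⁴, c⁵, c⁶, c⁷, c⁸, c⁹, d², d³, cd², cd³, c²d, c³d, c¹², c¹¹, c¹⁰, c⁴d, c⁵d, c⁶d, c⁷d, c⁸d, c⁹d, c²d², c²d³, c³d², c³d³, c¹²d, c¹¹d, c¹⁰d, c⁴d², c⁴d³, c⁵d², c⁵d³, c⁶d², c⁶d³, c⁷d², c⁷d³, c⁸d², c⁸d³, c⁹d², c⁹d³, c¹²d², c¹²d³, c¹¹d², c¹¹d³, c¹⁰d², c¹⁰d³}.
No further products give new elements, so |G| = 52.

Answer: 52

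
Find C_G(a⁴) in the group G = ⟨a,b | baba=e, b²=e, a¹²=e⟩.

⟨a⁴⟩ ⊆ C_G(a⁴) since powers of a⁴ commute with a⁴; so |C_G(a⁴)| ≥ |⟨a⁴⟩| = 3.
By orbit–stabilizer, |C_G(a⁴)| = |G| / |conj. class of a⁴| = 24 / 2 = 12.
The 12 elements commuting with a⁴ are {e, a, a², a³, a⁴, a⁵, a⁶, a⁷, a⁸, a⁹, a¹⁰, a¹¹}.

Answer: {e, a, a², a³, a⁴, a⁵, a⁶, a⁷, a⁸, a⁹, a¹⁰, a¹¹}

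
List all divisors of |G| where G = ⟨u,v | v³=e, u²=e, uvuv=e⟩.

|G| = 6 = 2 · 3. By Lagrange's theorem the order of any subgroup divides 6; the divisors of 6 are 1, 2, 3, 6.

Answer: 1, 2, 3, 6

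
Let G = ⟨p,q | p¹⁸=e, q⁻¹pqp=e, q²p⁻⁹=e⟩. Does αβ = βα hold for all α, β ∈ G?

p·q = pq but q·p = p⁸q⁻¹, so p·q ≠ q·p and G is not abelian.

Answer: No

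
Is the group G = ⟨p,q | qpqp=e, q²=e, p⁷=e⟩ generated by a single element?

Every cyclic group is abelian. But p·q = pq while q·p = p⁶q, so p·q ≠ q·p and G is not abelian. Hence G is not cyclic.

Answer: No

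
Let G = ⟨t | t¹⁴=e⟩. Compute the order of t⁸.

Compute successive powers until reaching e:
  (t⁸)¹ = t⁸, (t⁸)² = t², (t⁸)³ = t¹⁰, (t⁸)⁴ = t⁴, (t⁸)⁵ = t¹², (t⁸)⁶ = t⁶, (t⁸)⁷ = e.
The smallest positive k with (t⁸)ᵏ = e is 7.

Answer: 7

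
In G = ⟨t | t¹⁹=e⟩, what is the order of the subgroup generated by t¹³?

|⟨t¹³⟩| equals the order of t¹³. Compute successive powers until reaching e:
  (t¹³)¹ = t¹³, (t¹³)² = t⁷, (t¹³)³ = t, (t¹³)⁴ = t¹⁴, (t¹³)⁵ = t⁸, (t¹³)⁶ = t², (t¹³)⁷ = t¹⁵, (t¹³)⁸ = t⁹, (t¹³)⁹ = t³, (t¹³)¹⁰ = t¹⁶, (t¹³)¹¹ = t¹⁰, (t¹³)¹² = t⁴, (t¹³)¹³ = t¹⁷, (t¹³)¹⁴ = t¹¹, (t¹³)¹⁵ = t⁵, (t¹³)¹⁶ = t¹⁸, (t¹³)¹⁷ = t¹², (t¹³)¹⁸ = t⁶, (t¹³)¹⁹ = e.
The smallest positive k with (t¹³)ᵏ = e is 19, so |⟨t¹³⟩| = 19.

Answer: 19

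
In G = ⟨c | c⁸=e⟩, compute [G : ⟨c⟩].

First find ord(c) by computing successive powers:
  c¹ = c, c² = c², c³ = c³, c⁴ = c⁴, c⁵ = c⁵, c⁶ = c⁶, c⁷ = c⁷, c⁸ = e.
So |⟨c⟩| = ord(c) = 8. With |G| = 8, by Lagrange [G : ⟨c⟩] = 8/8 = 1.

Answer: 1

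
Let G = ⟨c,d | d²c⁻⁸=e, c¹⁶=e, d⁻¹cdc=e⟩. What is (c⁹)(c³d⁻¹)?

Compute (c⁹) · (c³d⁻¹) by multiplying left to right and reducing via the relations at each step:
  (c⁹) · c³ = c¹²
  (c¹²) · d⁻¹ = c⁴d

Answer: c⁴d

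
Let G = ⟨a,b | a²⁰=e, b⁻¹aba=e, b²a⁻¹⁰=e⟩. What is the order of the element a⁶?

Compute successive powers until reaching e:
  (a⁶)¹ = a⁶, (a⁶)² = a¹², (a⁶)³ = a¹⁸, (a⁶)⁴ = a⁴, (a⁶)⁵ = a¹⁰, (a⁶)⁶ = a¹⁶, (a⁶)⁷ = a², (a⁶)⁸ = a⁸, (a⁶)⁹ = a¹⁴, (a⁶)¹⁰ = e.
The smallest positive k with (a⁶)ᵏ = e is 10.

Answer: 10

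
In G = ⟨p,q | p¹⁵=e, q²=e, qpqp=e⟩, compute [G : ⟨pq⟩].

First find ord(pq) by computing successive powers:
  (pq)¹ = pq, (pq)² = e.
So |⟨pq⟩| = ord(pq) = 2. With |G| = 30, by Lagrange [G : ⟨pq⟩] = 30/2 = 15.

Answer: 15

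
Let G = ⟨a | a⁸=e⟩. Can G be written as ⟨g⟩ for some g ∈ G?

|G| = 8. The element a has order 8 (its powers give 8 distinct elements), so ⟨a⟩ = G and G is cyclic.

Answer: Yes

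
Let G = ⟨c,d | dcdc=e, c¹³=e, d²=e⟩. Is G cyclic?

Every cyclic group is abelian. But c·d = cd while d·c = c¹²d, so c·d ≠ d·c and G is not abelian. Hence G is not cyclic.

Answer: No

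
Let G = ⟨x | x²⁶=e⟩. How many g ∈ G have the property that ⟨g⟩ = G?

G is cyclic of order 26. An element generates G iff its order is 26, and a cyclic group of order 26 has exactly φ(26) = 12 such elements.

Answer: 12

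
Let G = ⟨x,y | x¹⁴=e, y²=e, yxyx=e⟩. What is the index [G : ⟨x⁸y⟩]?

First find ord(x⁸y) by computing successive powers:
  (x⁸y)¹ = x⁸y, (x⁸y)² = e.
So |⟨x⁸y⟩| = ord(x⁸y) = 2. With |G| = 28, by Lagrange [G : ⟨x⁸y⟩] = 28/2 = 14.

Answer: 14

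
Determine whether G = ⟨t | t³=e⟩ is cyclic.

|G| = 3. The element t has order 3 (its powers give 3 distinct elements), so ⟨t⟩ = G and G is cyclic.

Answer: Yes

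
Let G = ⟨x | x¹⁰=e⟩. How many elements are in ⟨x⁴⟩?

|⟨x⁴⟩| equals the order of x⁴. Compute successive powers until reaching e:
  (x⁴)¹ = x⁴, (x⁴)² = x⁸, (x⁴)³ = x², (x⁴)⁴ = x⁶, (x⁴)⁵ = e.
The smallest positive k with (x⁴)ᵏ = e is 5, so |⟨x⁴⟩| = 5.

Answer: 5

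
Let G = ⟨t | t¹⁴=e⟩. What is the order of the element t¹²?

Compute successive powers until reaching e:
  (t¹²)¹ = t¹², (t¹²)² = t¹⁰, (t¹²)³ = t⁸, (t¹²)⁴ = t⁶, (t¹²)⁵ = t⁴, (t¹²)⁶ = t², (t¹²)⁷ = e.
The smallest positive k with (t¹²)ᵏ = e is 7.

Answer: 7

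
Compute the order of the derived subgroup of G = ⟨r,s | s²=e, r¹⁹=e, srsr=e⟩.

G' = [G, G] is generated by all commutators. The generator-pair commutators are: [r, s] = r².
The subgroup they normally generate is {e, r, r², r³, r⁴, r⁵, r⁶, r⁷, r⁸, r⁹, r¹⁰, r¹¹, r¹², r¹³, r¹⁴, r¹⁵, r¹⁶, r¹⁷, r¹⁸}, of order 19.
Check: |G/G'| = 38/19 = 2 is the order of the abelianisation.

Answer: 19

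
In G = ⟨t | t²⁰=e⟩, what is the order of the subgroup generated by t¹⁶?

|⟨t¹⁶⟩| equals the order of t¹⁶. Compute successive powers until reaching e:
  (t¹⁶)¹ = t¹⁶, (t¹⁶)² = t¹², (t¹⁶)³ = t⁸, (t¹⁶)⁴ = t⁴, (t¹⁶)⁵ = e.
The smallest positive k with (t¹⁶)ᵏ = e is 5, so |⟨t¹⁶⟩| = 5.

Answer: 5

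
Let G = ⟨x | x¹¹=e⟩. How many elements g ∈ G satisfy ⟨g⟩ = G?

G is cyclic of order 11. An element generates G iff its order is 11, and a cyclic group of order 11 has exactly φ(11) = 10 such elements.

Answer: 10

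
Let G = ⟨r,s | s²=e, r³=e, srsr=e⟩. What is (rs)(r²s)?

Compute (rs) · (r²s) by multiplying left to right and reducing via the relations at each step:
  (rs) · r² = r²s
  (r²s) · s = r²

Answer: r²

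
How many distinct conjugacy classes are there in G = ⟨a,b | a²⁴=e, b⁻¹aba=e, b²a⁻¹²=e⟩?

The conjugacy classes (representative and size) are:
  [e] (size 1), [a] (size 2), [a²] (size 2), [a³] (size 2), [a⁴] (size 2), [a⁵] (size 2), [a¹⁸] (size 2), [a⁷] (size 2), [a¹⁶] (size 2), [a¹⁵] (size 2), [a¹⁴] (size 2), [a¹³] (size 2), [a¹²] (size 1), [a⁶b] (size 12), [a⁵b⁻¹] (size 12).
Class equation: 1 + 2 + 2 + 2 + 2 + 2 + 2 + 2 + 2 + 2 + 2 + 2 + 1 + 12 + 12 = 48 = |G|. So G has 15 conjugacy classes.

Answer: 15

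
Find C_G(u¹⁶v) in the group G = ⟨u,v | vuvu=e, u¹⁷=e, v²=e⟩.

⟨u¹⁶v⟩ ⊆ C_G(u¹⁶v) since powers of u¹⁶v commute with u¹⁶v; so |C_G(u¹⁶v)| ≥ |⟨u¹⁶v⟩| = 2.
By orbit–stabilizer, |C_G(u¹⁶v)| = |G| / |conj. class of u¹⁶v| = 34 / 17 = 2.
The 2 elements commuting with u¹⁶v are {e, u¹⁶v}.

Answer: {e, u¹⁶v}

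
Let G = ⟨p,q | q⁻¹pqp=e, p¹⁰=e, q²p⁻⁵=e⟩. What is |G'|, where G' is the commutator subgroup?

G' = [G, G] is generated by all commutators. The generator-pair commutators are: [p, q] = p².
The subgroup they normally generate is {e, p², p⁴, p⁶, p⁸}, of order 5.
Check: |G/G'| = 20/5 = 4 is the order of the abelianisation.

Answer: 5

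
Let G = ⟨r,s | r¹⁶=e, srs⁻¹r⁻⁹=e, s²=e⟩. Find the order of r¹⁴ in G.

Compute successive powers until reaching e:
  (r¹⁴)¹ = r¹⁴, (r¹⁴)² = r¹², (r¹⁴)³ = r¹⁰, (r¹⁴)⁴ = r⁸, (r¹⁴)⁵ = r⁶, (r¹⁴)⁶ = r⁴, (r¹⁴)⁷ = r², (r¹⁴)⁸ = e.
The smallest positive k with (r¹⁴)ᵏ = e is 8.

Answer: 8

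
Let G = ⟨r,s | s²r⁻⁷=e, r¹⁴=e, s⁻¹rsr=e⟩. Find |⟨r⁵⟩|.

|⟨r⁵⟩| equals the order of r⁵. Compute successive powers until reaching e:
  (r⁵)¹ = r⁵, (r⁵)² = r¹⁰, (r⁵)³ = r, (r⁵)⁴ = r⁶, (r⁵)⁵ = r¹¹, (r⁵)⁶ = r², (r⁵)⁷ = r⁷, (r⁵)⁸ = r¹², (r⁵)⁹ = r³, (r⁵)¹⁰ = r⁸, (r⁵)¹¹ = r¹³, (r⁵)¹² = r⁴, (r⁵)¹³ = r⁹, (r⁵)¹⁴ = e.
The smallest positive k with (r⁵)ᵏ = e is 14, so |⟨r⁵⟩| = 14.

Answer: 14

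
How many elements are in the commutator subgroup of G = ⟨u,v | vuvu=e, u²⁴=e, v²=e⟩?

G' = [G, G] is generated by all commutators. The generator-pair commutators are: [u, v] = u².
The subgroup they normally generate is {e, u², u⁴, u⁶, u⁸, u¹⁰, u¹², u¹⁴, u¹⁶, u¹⁸, u²⁰, u²²}, of order 12.
Check: |G/G'| = 48/12 = 4 is the order of the abelianisation.

Answer: 12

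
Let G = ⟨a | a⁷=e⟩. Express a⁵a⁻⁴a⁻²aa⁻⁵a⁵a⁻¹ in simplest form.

Multiply left to right, reducing at each step:
  (a⁵) · a⁻⁴ = a
  a · a⁻² = a⁶
  (a⁶) · a = e
  e · a⁻⁵ = a²
  (a²) · a⁵ = e
  e · a⁻¹ = a⁶

Answer: a⁶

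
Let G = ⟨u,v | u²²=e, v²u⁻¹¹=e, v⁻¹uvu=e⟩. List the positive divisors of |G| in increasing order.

|G| = 44 = 2² · 11. By Lagrange's theorem the order of any subgroup divides 44; the divisors of 44 are 1, 2, 4, 11, 22, 44.

Answer: 1, 2, 4, 11, 22, 44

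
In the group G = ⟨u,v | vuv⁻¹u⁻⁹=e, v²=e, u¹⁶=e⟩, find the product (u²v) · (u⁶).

Compute (u²v) · (u⁶) by multiplying left to right and reducing via the relations at each step:
  (u²v) · u⁶ = u⁸v

Answer: u⁸v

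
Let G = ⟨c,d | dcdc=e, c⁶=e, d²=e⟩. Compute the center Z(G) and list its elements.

An element z ∈ Z(G) iff z commutes with every generator.
For example c³ is central: (c³)·c = c⁴ = c·(c³); (c³)·d = c³d = d·(c³).
Whereas c ∉ Z(G) since c·d = cd ≠ c⁵d = d·c.
Checking each of the 12 elements this way gives Z(G) = {e, c³}, of order 2.

Answer: {e, c³}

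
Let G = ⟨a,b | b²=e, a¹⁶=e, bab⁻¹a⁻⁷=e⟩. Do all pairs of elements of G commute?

a·b = ab but b·a = a⁷b, so a·b ≠ b·a and G is not abelian.

Answer: No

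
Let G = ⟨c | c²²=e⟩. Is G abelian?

G has a single generator, so G is cyclic and hence abelian.

Answer: Yes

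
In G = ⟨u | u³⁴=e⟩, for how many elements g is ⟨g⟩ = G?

G is cyclic of order 34. An element generates G iff its order is 34, and a cyclic group of order 34 has exactly φ(34) = 16 such elements.

Answer: 16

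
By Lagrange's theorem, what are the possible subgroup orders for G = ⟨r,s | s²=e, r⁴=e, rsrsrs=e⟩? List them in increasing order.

|G| = 24 = 2³ · 3. By Lagrange's theorem the order of any subgroup divides 24; the divisors of 24 are 1, 2, 3, 4, 6, 8, 12, 24.

Answer: 1, 2, 3, 4, 6, 8, 12, 24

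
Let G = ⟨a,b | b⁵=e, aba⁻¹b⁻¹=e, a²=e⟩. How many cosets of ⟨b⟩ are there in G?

First find ord(b) by computing successive powers:
  b¹ = b, b² = b², b³ = b³, b⁴ = b⁴, b⁵ = e.
So |⟨b⟩| = ord(b) = 5. With |G| = 10, by Lagrange [G : ⟨b⟩] = 10/5 = 2.

Answer: 2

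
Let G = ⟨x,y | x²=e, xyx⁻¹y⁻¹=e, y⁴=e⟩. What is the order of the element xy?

Compute successive powers until reaching e:
  (xy)¹ = xy, (xy)² = y², (xy)³ = xy³, (xy)⁴ = e.
The smallest positive k with (xy)ᵏ = e is 4.

Answer: 4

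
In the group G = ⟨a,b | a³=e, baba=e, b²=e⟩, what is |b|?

Compute successive powers until reaching e:
  b¹ = b, b² = e.
The smallest positive k with bᵏ = e is 2.

Answer: 2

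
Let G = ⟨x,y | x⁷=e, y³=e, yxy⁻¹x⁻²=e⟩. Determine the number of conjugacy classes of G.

The conjugacy classes (representative and size) are:
  [e] (size 1), [x²] (size 3), [x⁵] (size 3), [y] (size 7), [y²] (size 7).
Class equation: 1 + 3 + 3 + 7 + 7 = 21 = |G|. So G has 5 conjugacy classes.

Answer: 5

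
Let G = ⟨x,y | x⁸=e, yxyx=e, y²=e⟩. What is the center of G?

An element z ∈ Z(G) iff z commutes with every generator.
For example x⁴ is central: (x⁴)·x = x⁵ = x·(x⁴); (x⁴)·y = x⁴y = y·(x⁴).
Whereas x ∉ Z(G) since x·y = xy ≠ x⁷y = y·x.
Checking each of the 16 elements this way gives Z(G) = {e, x⁴}, of order 2.

Answer: {e, x⁴}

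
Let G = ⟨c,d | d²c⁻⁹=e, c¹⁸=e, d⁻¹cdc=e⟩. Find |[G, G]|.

G' = [G, G] is generated by all commutators. The generator-pair commutators are: [c, d] = c².
The subgroup they normally generate is {e, c², c⁴, c⁶, c⁸, c¹⁰, c¹², c¹⁴, c¹⁶}, of order 9.
Check: |G/G'| = 36/9 = 4 is the order of the abelianisation.

Answer: 9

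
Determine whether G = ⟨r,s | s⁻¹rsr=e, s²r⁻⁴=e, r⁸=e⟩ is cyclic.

Every cyclic group is abelian. But r·s = rs while s·r = r³s⁻¹, so r·s ≠ s·r and G is not abelian. Hence G is not cyclic.

Answer: No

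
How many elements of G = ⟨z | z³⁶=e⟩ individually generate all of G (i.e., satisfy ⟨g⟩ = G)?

G is cyclic of order 36. An element generates G iff its order is 36, and a cyclic group of order 36 has exactly φ(36) = 12 such elements.

Answer: 12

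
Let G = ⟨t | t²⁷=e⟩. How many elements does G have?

G is generated by a single element, so G is cyclic. The relator gives t²⁷ = e and no smaller power is forced to be e, so the 27 powers {e, t, t², t³, t⁴, t⁵, t⁶, t⁷, t⁸, t⁹, t²², t²³, t²¹, t²⁰, t²⁴, t²⁵, t²⁶, t¹², t¹³, t¹¹, t¹⁰, t¹⁴, t¹⁵, t¹⁶, t¹⁷, t¹⁸, t¹⁹} are distinct. Hence |G| = 27.

Answer: 27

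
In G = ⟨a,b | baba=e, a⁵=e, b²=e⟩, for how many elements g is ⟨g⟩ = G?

⟨g⟩ = G would require ord(g) = |G| = 10, but the maximum element order in G is 5 < 10. So G is not cyclic and no single element generates it: the count is 0.

Answer: 0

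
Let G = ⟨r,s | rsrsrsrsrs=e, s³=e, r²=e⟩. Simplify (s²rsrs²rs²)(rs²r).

Compute (s²rsrs²rs²) · (rs²r) by multiplying left to right and reducing via the relations at each step:
  (s²rsrs²rs²) · r = s²rs²rsrs
  (s²rs²rsrs) · s² = s²rs²rsr
  (s²rs²rsr) · r = s²rs²rs

Answer: s²rs²rs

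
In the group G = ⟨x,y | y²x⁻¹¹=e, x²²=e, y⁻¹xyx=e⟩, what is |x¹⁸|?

Compute successive powers until reaching e:
  (x¹⁸)¹ = x¹⁸, (x¹⁸)² = x¹⁴, (x¹⁸)³ = x¹⁰, (x¹⁸)⁴ = x⁶, (x¹⁸)⁵ = x², (x¹⁸)⁶ = x²⁰, (x¹⁸)⁷ = x¹⁶, (x¹⁸)⁸ = x¹², (x¹⁸)⁹ = x⁸, (x¹⁸)¹⁰ = x⁴, (x¹⁸)¹¹ = e.
The smallest positive k with (x¹⁸)ᵏ = e is 11.

Answer: 11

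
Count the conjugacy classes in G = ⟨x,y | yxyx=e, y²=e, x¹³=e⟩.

The conjugacy classes (representative and size) are:
  [e] (size 1), [x¹²] (size 2), [x¹¹] (size 2), [x³] (size 2), [x⁴] (size 2), [x⁸] (size 2), [x⁶] (size 2), [y] (size 13).
Class equation: 1 + 2 + 2 + 2 + 2 + 2 + 2 + 13 = 26 = |G|. So G has 8 conjugacy classes.

Answer: 8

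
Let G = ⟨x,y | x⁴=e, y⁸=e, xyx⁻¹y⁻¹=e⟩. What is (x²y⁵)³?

Compute successive powers of (x²y⁵), reducing at each step:
  (x²y⁵)²: (x²y⁵) · x² = y⁵;   (y⁵) · y⁵ = y²
  (x²y⁵)³: (y²) · x² = x²y²;   (x²y²) · y⁵ = x²y⁷

Answer: x²y⁷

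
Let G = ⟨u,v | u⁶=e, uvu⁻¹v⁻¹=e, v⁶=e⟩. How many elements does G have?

Enumerate words in the generators, reducing via the relations: the distinct elements are
  {e, u, v, uv, u², u³, u⁴, u⁵, v², v³, v⁴, v⁵, uv², uv³, uv⁴, uv⁵, u²v, u³v, u⁴v, u⁵v, u²v², u²v³, u²v⁴, u²v⁵, u³v², u³v³, u³v⁴, u³v⁵, u⁴v², u⁴v³, u⁴v⁴, u⁴v⁵, u⁵v², u⁵v³, u⁵v⁴, u⁵v⁵}.
No further products give new elements, so |G| = 36.

Answer: 36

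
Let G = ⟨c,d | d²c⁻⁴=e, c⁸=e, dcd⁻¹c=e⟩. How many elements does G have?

Enumerate words in the generators, reducing via the relations: the distinct elements are
  {c, d, e, cd, c², c³, c⁴, c⁵, c⁶, c⁷, c²d, c³d, d⁻¹, cd⁻¹, c²d⁻¹, c³d⁻¹}.
No further products give new elements, so |G| = 16.

Answer: 16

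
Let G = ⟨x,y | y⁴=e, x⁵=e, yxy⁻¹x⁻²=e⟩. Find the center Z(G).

An element z ∈ Z(G) iff z commutes with every generator.
For example e is central: e·x = x = x·e; e·y = y = y·e.
Whereas x ∉ Z(G) since x·y = xy ≠ x²y = y·x.
Checking each of the 20 elements this way gives Z(G) = {e}, of order 1.

Answer: {e}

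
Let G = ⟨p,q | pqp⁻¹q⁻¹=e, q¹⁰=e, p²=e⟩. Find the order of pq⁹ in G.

Compute successive powers until reaching e:
  (pq⁹)¹ = pq⁹, (pq⁹)² = q⁸, (pq⁹)³ = pq⁷, (pq⁹)⁴ = q⁶, (pq⁹)⁵ = pq⁵, (pq⁹)⁶ = q⁴, (pq⁹)⁷ = pq³, (pq⁹)⁸ = q², (pq⁹)⁹ = pq, (pq⁹)¹⁰ = e.
The smallest positive k with (pq⁹)ᵏ = e is 10.

Answer: 10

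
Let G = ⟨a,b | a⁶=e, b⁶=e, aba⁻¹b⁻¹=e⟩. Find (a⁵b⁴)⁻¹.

The order of (a⁵b⁴) is 6 (smallest k with (a⁵b⁴)ᵏ = e), so (a⁵b⁴)⁻¹ = (a⁵b⁴)⁵ = ab².
Check: (a⁵b⁴) · (ab²) → (a⁵b⁴) · a = b⁴;   (b⁴) · b² = e, giving e as required.

Answer: ab²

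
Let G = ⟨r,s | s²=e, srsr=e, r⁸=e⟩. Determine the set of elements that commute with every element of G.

An element z ∈ Z(G) iff z commutes with every generator.
For example r⁴ is central: (r⁴)·r = r⁵ = r·(r⁴); (r⁴)·s = r⁴s = s·(r⁴).
Whereas r ∉ Z(G) since r·s = rs ≠ r⁷s = s·r.
Checking each of the 16 elements this way gives Z(G) = {e, r⁴}, of order 2.

Answer: {e, r⁴}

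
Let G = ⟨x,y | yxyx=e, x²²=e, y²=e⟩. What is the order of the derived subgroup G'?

G' = [G, G] is generated by all commutators. The generator-pair commutators are: [x, y] = x².
The subgroup they normally generate is {e, x², x⁴, x⁶, x⁸, x¹⁰, x¹², x¹⁴, x¹⁶, x¹⁸, x²⁰}, of order 11.
Check: |G/G'| = 44/11 = 4 is the order of the abelianisation.

Answer: 11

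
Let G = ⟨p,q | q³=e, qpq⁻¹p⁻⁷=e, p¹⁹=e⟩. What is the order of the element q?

Compute successive powers until reaching e:
  q¹ = q, q² = q², q³ = e.
The smallest positive k with qᵏ = e is 3.

Answer: 3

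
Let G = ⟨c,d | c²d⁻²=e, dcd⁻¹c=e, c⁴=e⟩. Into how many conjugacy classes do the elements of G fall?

The conjugacy classes (representative and size) are:
  [e] (size 1), [c³] (size 2), [c²] (size 1), [d⁻¹] (size 2), [cd] (size 2).
Class equation: 1 + 2 + 1 + 2 + 2 = 8 = |G|. So G has 5 conjugacy classes.

Answer: 5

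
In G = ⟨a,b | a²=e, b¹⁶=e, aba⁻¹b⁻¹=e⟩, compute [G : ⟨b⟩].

First find ord(b) by computing successive powers:
  b¹ = b, b² = b², b³ = b³, b⁴ = b⁴, b⁵ = b⁵, b⁶ = b⁶, b⁷ = b⁷, b⁸ = b⁸, b⁹ = b⁹, b¹⁰ = b¹⁰, b¹¹ = b¹¹, b¹² = b¹², b¹³ = b¹³, b¹⁴ = b¹⁴, b¹⁵ = b¹⁵, b¹⁶ = e.
So |⟨b⟩| = ord(b) = 16. With |G| = 32, by Lagrange [G : ⟨b⟩] = 32/16 = 2.

Answer: 2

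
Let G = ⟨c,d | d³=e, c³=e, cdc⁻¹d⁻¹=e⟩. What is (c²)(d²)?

Compute (c²) · (d²) by multiplying left to right and reducing via the relations at each step:
  (c²) · d² = c²d²

Answer: c²d²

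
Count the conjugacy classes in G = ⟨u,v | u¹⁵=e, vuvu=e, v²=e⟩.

The conjugacy classes (representative and size) are:
  [e] (size 1), [u¹⁴] (size 2), [u²] (size 2), [u³] (size 2), [u⁴] (size 2), [u¹⁰] (size 2), [u⁹] (size 2), [u⁷] (size 2), [u¹³v] (size 15).
Class equation: 1 + 2 + 2 + 2 + 2 + 2 + 2 + 2 + 15 = 30 = |G|. So G has 9 conjugacy classes.

Answer: 9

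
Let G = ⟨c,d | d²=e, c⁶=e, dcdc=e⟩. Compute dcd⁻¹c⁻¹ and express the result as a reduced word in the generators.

[d, c] = d·c·d⁻¹·c⁻¹.
  d · c = c⁵d
  (c⁵d) · d = c⁵
  (c⁵) · (c⁵) = c⁴

Answer: c⁴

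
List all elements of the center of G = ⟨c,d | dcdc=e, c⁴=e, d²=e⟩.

An element z ∈ Z(G) iff z commutes with every generator.
For example c² is central: (c²)·c = c³ = c·(c²); (c²)·d = c²d = d·(c²).
Whereas c ∉ Z(G) since c·d = cd ≠ c³d = d·c.
Checking each of the 8 elements this way gives Z(G) = {e, c²}, of order 2.

Answer: {e, c²}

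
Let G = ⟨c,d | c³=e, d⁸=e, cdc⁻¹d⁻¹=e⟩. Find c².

Compute successive powers of c, reducing at each step:
  c²: c · c = c²

Answer: c²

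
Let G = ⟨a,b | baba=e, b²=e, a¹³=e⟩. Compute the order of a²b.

Compute successive powers until reaching e:
  (a²b)¹ = a²b, (a²b)² = e.
The smallest positive k with (a²b)ᵏ = e is 2.

Answer: 2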